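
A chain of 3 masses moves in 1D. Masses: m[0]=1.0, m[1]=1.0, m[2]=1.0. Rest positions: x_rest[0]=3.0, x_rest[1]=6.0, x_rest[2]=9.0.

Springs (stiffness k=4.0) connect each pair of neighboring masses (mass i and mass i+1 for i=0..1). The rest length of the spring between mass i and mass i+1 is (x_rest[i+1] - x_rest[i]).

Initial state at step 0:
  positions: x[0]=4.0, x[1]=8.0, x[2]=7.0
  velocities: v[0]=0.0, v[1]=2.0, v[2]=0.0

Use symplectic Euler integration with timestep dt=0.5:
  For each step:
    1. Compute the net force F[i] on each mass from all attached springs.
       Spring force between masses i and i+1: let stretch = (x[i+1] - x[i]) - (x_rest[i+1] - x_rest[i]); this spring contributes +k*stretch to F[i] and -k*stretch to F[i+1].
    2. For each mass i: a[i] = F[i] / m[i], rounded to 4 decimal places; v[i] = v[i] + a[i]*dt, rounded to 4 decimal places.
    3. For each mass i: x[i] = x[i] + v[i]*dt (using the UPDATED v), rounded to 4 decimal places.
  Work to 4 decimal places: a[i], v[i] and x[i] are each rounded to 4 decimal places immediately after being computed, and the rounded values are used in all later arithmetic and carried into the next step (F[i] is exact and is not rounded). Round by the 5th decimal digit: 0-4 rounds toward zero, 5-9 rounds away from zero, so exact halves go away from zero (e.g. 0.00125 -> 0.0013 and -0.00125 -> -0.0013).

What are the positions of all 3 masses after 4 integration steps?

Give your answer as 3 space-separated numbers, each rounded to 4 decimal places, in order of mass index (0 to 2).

Step 0: x=[4.0000 8.0000 7.0000] v=[0.0000 2.0000 0.0000]
Step 1: x=[5.0000 4.0000 11.0000] v=[2.0000 -8.0000 8.0000]
Step 2: x=[2.0000 8.0000 11.0000] v=[-6.0000 8.0000 0.0000]
Step 3: x=[2.0000 9.0000 11.0000] v=[0.0000 2.0000 0.0000]
Step 4: x=[6.0000 5.0000 12.0000] v=[8.0000 -8.0000 2.0000]

Answer: 6.0000 5.0000 12.0000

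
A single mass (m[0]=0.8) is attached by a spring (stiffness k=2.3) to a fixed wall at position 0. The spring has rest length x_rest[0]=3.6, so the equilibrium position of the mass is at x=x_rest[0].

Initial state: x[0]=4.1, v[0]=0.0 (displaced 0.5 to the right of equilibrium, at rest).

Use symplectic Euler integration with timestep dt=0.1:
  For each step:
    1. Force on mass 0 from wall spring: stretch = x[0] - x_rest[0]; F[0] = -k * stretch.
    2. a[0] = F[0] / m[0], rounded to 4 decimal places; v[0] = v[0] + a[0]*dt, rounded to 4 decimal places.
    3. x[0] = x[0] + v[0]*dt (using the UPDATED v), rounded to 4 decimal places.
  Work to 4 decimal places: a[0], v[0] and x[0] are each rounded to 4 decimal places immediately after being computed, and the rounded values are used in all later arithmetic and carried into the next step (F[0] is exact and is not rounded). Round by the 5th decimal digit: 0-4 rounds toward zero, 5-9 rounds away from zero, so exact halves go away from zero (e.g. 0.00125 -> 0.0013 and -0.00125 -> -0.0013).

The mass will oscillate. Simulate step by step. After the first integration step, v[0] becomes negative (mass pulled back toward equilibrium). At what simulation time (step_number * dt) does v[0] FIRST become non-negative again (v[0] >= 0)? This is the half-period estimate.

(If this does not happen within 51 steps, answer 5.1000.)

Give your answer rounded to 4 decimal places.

Answer: 1.9000

Derivation:
Step 0: x=[4.1000] v=[0.0000]
Step 1: x=[4.0856] v=[-0.1438]
Step 2: x=[4.0573] v=[-0.2834]
Step 3: x=[4.0158] v=[-0.4149]
Step 4: x=[3.9624] v=[-0.5344]
Step 5: x=[3.8985] v=[-0.6386]
Step 6: x=[3.8261] v=[-0.7244]
Step 7: x=[3.7472] v=[-0.7894]
Step 8: x=[3.6640] v=[-0.8317]
Step 9: x=[3.5790] v=[-0.8501]
Step 10: x=[3.4946] v=[-0.8441]
Step 11: x=[3.4132] v=[-0.8138]
Step 12: x=[3.3372] v=[-0.7601]
Step 13: x=[3.2688] v=[-0.6845]
Step 14: x=[3.2099] v=[-0.5893]
Step 15: x=[3.1622] v=[-0.4772]
Step 16: x=[3.1271] v=[-0.3513]
Step 17: x=[3.1056] v=[-0.2153]
Step 18: x=[3.0983] v=[-0.0732]
Step 19: x=[3.1054] v=[0.0710]
First v>=0 after going negative at step 19, time=1.9000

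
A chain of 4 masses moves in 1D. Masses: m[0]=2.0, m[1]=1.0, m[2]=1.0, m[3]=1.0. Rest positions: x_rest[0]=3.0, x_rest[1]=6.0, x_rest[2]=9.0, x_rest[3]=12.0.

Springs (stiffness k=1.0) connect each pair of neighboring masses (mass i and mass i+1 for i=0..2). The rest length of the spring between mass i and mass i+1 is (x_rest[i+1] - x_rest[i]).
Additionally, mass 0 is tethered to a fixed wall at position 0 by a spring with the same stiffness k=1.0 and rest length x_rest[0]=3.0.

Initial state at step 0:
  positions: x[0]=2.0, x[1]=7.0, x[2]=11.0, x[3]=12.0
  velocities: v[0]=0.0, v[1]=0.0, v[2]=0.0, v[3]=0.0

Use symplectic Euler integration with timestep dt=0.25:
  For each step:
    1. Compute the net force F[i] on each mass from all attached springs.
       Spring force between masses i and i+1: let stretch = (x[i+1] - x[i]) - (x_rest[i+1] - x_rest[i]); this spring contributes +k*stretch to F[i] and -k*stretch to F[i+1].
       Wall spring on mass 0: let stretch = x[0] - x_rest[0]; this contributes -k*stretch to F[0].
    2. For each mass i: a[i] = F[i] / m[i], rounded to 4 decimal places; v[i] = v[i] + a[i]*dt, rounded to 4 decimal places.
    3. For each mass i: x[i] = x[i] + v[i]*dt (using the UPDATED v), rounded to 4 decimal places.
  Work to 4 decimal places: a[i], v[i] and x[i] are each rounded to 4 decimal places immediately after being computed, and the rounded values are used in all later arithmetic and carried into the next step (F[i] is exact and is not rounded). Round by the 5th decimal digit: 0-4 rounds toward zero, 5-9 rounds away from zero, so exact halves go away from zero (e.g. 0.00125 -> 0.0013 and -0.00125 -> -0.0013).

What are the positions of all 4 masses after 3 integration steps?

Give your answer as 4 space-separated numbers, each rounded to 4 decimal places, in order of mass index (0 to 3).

Step 0: x=[2.0000 7.0000 11.0000 12.0000] v=[0.0000 0.0000 0.0000 0.0000]
Step 1: x=[2.0938 6.9375 10.8125 12.1250] v=[0.3750 -0.2500 -0.7500 0.5000]
Step 2: x=[2.2735 6.8145 10.4649 12.3555] v=[0.7188 -0.4922 -1.3906 0.9219]
Step 3: x=[2.5241 6.6358 10.0073 12.6553] v=[1.0023 -0.7149 -1.8306 1.1993]

Answer: 2.5241 6.6358 10.0073 12.6553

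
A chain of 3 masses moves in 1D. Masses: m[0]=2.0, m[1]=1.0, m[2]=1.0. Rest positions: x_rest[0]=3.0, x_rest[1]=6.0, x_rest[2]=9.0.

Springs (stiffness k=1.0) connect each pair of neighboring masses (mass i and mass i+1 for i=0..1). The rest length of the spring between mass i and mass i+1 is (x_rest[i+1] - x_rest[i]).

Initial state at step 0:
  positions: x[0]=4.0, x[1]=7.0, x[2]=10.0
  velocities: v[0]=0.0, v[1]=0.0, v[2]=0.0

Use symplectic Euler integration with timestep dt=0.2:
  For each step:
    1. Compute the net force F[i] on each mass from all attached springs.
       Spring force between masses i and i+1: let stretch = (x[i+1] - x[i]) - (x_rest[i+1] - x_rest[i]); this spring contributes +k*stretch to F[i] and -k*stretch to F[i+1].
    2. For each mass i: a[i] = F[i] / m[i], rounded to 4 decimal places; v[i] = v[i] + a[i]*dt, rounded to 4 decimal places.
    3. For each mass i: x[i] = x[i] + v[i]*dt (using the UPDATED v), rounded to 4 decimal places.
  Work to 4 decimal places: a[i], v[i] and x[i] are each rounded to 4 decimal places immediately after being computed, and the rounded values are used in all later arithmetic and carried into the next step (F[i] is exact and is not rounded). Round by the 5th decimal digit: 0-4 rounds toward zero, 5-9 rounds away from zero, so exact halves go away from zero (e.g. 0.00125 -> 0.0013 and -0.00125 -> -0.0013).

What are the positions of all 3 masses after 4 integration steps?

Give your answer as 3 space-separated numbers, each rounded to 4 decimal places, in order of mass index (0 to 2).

Answer: 4.0000 7.0000 10.0000

Derivation:
Step 0: x=[4.0000 7.0000 10.0000] v=[0.0000 0.0000 0.0000]
Step 1: x=[4.0000 7.0000 10.0000] v=[0.0000 0.0000 0.0000]
Step 2: x=[4.0000 7.0000 10.0000] v=[0.0000 0.0000 0.0000]
Step 3: x=[4.0000 7.0000 10.0000] v=[0.0000 0.0000 0.0000]
Step 4: x=[4.0000 7.0000 10.0000] v=[0.0000 0.0000 0.0000]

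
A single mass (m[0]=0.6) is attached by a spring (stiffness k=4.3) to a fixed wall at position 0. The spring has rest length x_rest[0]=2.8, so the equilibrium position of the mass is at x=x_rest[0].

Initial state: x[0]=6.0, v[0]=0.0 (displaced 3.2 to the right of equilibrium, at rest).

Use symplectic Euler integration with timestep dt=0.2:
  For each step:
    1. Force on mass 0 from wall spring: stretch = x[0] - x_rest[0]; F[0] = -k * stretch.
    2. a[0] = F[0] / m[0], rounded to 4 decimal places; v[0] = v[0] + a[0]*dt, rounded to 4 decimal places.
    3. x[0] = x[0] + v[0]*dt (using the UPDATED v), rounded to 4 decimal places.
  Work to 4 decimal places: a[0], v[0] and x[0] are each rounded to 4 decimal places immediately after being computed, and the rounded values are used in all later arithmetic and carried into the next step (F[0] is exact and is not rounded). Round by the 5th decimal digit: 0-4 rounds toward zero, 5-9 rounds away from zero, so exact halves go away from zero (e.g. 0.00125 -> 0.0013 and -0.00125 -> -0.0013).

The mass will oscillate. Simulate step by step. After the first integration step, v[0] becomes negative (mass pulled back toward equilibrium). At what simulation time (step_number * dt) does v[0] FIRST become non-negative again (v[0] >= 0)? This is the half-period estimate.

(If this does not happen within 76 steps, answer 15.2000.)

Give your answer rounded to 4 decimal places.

Step 0: x=[6.0000] v=[0.0000]
Step 1: x=[5.0827] v=[-4.5867]
Step 2: x=[3.5110] v=[-7.8586]
Step 3: x=[1.7355] v=[-8.8777]
Step 4: x=[0.2651] v=[-7.3519]
Step 5: x=[-0.4786] v=[-3.7185]
Step 6: x=[-0.2824] v=[0.9808]
First v>=0 after going negative at step 6, time=1.2000

Answer: 1.2000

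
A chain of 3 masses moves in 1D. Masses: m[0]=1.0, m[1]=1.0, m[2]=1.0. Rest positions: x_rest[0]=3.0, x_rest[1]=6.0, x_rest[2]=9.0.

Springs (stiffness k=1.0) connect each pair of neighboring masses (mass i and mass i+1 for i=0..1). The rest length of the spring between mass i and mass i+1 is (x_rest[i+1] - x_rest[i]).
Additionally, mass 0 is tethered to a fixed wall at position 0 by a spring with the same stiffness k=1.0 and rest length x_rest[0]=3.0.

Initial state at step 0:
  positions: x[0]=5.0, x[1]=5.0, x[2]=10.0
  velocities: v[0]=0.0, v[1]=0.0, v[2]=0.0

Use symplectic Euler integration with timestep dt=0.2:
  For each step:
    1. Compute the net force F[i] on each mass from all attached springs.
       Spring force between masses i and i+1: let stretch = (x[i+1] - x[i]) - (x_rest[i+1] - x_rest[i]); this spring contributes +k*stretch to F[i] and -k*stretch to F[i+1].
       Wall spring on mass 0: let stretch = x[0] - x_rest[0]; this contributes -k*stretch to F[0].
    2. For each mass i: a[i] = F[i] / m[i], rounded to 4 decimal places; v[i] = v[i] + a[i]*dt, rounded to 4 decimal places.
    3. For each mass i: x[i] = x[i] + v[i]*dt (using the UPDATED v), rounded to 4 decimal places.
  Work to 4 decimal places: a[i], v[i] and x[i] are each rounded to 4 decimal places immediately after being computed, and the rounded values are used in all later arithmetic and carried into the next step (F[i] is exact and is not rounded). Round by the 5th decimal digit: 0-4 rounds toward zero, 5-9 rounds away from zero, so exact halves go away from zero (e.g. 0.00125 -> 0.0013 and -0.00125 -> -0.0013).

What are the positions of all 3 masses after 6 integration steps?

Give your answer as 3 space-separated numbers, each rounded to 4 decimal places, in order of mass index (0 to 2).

Step 0: x=[5.0000 5.0000 10.0000] v=[0.0000 0.0000 0.0000]
Step 1: x=[4.8000 5.2000 9.9200] v=[-1.0000 1.0000 -0.4000]
Step 2: x=[4.4240 5.5728 9.7712] v=[-1.8800 1.8640 -0.7440]
Step 3: x=[3.9170 6.0676 9.5745] v=[-2.5350 2.4739 -0.9837]
Step 4: x=[3.3393 6.6166 9.3575] v=[-2.8883 2.7452 -1.0851]
Step 5: x=[2.7592 7.1442 9.1508] v=[-2.9007 2.6379 -1.0333]
Step 6: x=[2.2441 7.5766 8.9839] v=[-2.5755 2.1622 -0.8346]

Answer: 2.2441 7.5766 8.9839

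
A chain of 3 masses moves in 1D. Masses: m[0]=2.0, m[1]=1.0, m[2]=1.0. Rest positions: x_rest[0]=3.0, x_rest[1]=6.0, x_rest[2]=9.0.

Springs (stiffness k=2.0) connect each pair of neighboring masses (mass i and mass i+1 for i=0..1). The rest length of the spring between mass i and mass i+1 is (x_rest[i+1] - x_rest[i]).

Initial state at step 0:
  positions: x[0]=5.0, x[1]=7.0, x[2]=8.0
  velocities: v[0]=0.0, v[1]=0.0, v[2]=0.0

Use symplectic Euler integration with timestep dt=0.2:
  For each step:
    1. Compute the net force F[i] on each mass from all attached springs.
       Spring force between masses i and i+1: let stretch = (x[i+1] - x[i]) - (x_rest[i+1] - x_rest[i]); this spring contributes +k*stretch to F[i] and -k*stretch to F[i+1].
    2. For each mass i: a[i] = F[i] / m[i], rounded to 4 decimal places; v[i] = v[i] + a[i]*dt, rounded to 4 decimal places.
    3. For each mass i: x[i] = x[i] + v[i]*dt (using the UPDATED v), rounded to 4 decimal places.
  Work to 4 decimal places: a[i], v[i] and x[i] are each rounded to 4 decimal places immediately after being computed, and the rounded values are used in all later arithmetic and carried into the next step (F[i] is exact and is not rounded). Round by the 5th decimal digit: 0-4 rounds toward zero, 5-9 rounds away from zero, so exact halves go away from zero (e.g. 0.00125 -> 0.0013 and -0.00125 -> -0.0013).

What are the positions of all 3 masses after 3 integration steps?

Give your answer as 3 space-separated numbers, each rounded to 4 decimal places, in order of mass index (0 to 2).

Step 0: x=[5.0000 7.0000 8.0000] v=[0.0000 0.0000 0.0000]
Step 1: x=[4.9600 6.9200 8.1600] v=[-0.2000 -0.4000 0.8000]
Step 2: x=[4.8784 6.7824 8.4608] v=[-0.4080 -0.6880 1.5040]
Step 3: x=[4.7530 6.6268 8.8673] v=[-0.6272 -0.7782 2.0326]

Answer: 4.7530 6.6268 8.8673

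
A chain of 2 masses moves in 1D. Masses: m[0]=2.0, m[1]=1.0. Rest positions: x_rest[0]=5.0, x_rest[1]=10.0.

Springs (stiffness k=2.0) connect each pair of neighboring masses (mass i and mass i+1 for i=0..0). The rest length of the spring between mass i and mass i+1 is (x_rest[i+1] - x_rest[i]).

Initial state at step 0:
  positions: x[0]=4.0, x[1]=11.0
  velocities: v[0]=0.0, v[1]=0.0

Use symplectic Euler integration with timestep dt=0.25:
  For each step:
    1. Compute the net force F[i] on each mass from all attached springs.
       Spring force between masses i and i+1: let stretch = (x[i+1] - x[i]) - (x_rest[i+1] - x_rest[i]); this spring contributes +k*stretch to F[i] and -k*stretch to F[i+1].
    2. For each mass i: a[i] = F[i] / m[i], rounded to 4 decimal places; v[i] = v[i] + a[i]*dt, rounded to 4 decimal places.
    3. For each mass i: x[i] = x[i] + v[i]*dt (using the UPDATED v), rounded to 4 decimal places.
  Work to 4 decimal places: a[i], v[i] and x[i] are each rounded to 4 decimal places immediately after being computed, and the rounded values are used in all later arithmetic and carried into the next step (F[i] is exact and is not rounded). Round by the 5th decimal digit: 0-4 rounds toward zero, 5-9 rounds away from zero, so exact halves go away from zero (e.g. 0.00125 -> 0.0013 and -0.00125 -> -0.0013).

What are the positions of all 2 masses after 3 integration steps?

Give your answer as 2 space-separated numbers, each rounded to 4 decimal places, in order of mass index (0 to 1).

Answer: 4.6373 9.7256

Derivation:
Step 0: x=[4.0000 11.0000] v=[0.0000 0.0000]
Step 1: x=[4.1250 10.7500] v=[0.5000 -1.0000]
Step 2: x=[4.3516 10.2969] v=[0.9063 -1.8125]
Step 3: x=[4.6373 9.7256] v=[1.1426 -2.2852]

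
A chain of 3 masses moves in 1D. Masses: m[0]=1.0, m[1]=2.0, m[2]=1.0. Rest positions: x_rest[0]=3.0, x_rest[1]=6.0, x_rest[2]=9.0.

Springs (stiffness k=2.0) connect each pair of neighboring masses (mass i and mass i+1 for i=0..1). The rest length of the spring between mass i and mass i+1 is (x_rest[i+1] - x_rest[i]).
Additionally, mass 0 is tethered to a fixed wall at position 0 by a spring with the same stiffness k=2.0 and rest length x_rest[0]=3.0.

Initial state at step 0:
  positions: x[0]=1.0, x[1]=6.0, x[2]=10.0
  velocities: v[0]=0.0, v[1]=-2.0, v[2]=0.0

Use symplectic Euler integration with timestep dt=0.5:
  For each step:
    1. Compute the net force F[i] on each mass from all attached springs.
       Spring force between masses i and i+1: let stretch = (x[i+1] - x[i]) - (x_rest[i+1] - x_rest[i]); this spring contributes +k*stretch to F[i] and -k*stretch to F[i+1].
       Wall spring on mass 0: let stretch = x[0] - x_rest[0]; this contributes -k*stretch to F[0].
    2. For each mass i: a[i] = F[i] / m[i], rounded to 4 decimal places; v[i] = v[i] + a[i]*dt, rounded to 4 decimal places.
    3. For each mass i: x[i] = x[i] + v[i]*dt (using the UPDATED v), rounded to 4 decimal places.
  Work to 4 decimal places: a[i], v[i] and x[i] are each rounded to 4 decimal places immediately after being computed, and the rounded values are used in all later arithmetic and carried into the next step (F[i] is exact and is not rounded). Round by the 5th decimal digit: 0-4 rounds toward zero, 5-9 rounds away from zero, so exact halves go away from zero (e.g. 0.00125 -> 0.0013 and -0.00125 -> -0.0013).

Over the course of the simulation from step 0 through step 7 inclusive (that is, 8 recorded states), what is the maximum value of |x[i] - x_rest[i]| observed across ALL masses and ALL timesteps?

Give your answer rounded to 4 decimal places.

Step 0: x=[1.0000 6.0000 10.0000] v=[0.0000 -2.0000 0.0000]
Step 1: x=[3.0000 4.7500 9.5000] v=[4.0000 -2.5000 -1.0000]
Step 2: x=[4.3750 4.2500 8.1250] v=[2.7500 -1.0000 -2.7500]
Step 3: x=[3.5000 4.7500 6.3125] v=[-1.7500 1.0000 -3.6250]
Step 4: x=[1.5000 5.3282 5.2188] v=[-4.0000 1.1563 -2.1875]
Step 5: x=[0.6641 4.9220 5.6798] v=[-1.6718 -0.8125 0.9219]
Step 6: x=[1.6251 3.6407 7.2619] v=[1.9220 -2.5626 3.1641]
Step 7: x=[2.7814 2.7608 8.5334] v=[2.3125 -1.7598 2.5429]
Max displacement = 3.7812

Answer: 3.7812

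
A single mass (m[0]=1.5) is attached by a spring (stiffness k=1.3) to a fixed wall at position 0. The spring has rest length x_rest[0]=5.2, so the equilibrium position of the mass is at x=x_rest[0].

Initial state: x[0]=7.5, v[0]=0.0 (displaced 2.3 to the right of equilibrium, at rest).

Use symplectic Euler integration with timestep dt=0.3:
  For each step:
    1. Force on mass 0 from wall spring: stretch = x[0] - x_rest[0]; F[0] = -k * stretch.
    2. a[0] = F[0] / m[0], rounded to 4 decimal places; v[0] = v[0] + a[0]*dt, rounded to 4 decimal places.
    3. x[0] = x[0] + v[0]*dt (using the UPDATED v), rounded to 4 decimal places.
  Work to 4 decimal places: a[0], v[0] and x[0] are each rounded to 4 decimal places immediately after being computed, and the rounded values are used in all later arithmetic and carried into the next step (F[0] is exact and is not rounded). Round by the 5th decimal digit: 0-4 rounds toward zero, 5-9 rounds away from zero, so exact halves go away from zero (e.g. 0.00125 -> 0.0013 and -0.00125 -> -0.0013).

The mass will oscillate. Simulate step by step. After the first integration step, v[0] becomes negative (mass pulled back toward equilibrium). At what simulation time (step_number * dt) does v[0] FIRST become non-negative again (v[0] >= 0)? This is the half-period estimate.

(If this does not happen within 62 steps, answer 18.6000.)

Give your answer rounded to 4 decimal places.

Answer: 3.6000

Derivation:
Step 0: x=[7.5000] v=[0.0000]
Step 1: x=[7.3206] v=[-0.5980]
Step 2: x=[6.9758] v=[-1.1494]
Step 3: x=[6.4925] v=[-1.6111]
Step 4: x=[5.9083] v=[-1.9472]
Step 5: x=[5.2689] v=[-2.1314]
Step 6: x=[4.6241] v=[-2.1493]
Step 7: x=[4.0242] v=[-1.9996]
Step 8: x=[3.5160] v=[-1.6939]
Step 9: x=[3.1392] v=[-1.2561]
Step 10: x=[2.9231] v=[-0.7203]
Step 11: x=[2.8846] v=[-0.1283]
Step 12: x=[3.0267] v=[0.4737]
First v>=0 after going negative at step 12, time=3.6000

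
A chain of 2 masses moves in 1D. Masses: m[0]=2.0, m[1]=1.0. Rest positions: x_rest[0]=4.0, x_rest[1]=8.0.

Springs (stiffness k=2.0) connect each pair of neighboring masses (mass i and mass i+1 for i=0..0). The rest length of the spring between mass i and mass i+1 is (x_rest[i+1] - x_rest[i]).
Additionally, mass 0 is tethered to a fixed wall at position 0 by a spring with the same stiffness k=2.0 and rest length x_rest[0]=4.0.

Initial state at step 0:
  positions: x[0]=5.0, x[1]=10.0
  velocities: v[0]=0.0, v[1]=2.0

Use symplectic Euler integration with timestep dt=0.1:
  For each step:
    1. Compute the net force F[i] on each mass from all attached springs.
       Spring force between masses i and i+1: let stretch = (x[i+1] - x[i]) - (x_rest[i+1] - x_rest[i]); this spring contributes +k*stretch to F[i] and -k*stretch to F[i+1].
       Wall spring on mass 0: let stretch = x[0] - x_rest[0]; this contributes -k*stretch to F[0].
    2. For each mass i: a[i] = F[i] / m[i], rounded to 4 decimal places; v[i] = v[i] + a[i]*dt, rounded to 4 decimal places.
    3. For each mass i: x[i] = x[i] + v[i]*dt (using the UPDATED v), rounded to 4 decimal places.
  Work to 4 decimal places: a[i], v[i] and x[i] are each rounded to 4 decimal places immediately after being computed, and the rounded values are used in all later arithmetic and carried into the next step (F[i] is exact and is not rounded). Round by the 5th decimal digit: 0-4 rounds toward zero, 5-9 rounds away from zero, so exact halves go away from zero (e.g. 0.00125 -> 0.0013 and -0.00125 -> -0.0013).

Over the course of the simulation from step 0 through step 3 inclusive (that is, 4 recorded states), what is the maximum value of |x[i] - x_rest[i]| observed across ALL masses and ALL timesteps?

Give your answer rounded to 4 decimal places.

Step 0: x=[5.0000 10.0000] v=[0.0000 2.0000]
Step 1: x=[5.0000 10.1800] v=[0.0000 1.8000]
Step 2: x=[5.0018 10.3364] v=[0.0180 1.5640]
Step 3: x=[5.0069 10.4661] v=[0.0513 1.2971]
Max displacement = 2.4661

Answer: 2.4661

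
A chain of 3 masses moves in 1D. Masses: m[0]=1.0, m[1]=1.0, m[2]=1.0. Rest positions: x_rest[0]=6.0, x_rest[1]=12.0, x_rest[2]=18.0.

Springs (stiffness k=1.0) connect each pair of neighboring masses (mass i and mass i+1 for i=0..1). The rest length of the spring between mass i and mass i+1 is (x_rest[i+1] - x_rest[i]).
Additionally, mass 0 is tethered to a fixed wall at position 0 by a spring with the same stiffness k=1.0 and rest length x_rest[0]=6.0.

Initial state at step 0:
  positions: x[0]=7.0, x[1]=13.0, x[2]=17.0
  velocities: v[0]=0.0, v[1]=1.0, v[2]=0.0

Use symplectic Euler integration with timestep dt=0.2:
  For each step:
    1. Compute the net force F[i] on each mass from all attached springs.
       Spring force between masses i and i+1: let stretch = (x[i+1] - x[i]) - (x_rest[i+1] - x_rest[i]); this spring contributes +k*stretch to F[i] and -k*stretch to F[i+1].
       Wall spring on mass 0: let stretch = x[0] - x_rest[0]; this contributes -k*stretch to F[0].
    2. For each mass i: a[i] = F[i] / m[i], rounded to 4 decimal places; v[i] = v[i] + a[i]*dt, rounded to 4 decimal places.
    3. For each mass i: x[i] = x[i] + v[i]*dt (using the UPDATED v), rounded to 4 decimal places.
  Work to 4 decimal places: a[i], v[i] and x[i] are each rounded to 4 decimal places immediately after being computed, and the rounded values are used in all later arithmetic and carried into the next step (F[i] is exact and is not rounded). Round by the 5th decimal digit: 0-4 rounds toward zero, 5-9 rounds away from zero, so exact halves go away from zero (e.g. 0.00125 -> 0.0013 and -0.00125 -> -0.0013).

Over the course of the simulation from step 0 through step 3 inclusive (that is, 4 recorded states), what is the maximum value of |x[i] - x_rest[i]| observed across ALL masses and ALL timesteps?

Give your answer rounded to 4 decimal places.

Answer: 1.1520

Derivation:
Step 0: x=[7.0000 13.0000 17.0000] v=[0.0000 1.0000 0.0000]
Step 1: x=[6.9600 13.1200 17.0800] v=[-0.2000 0.6000 0.4000]
Step 2: x=[6.8880 13.1520 17.2416] v=[-0.3600 0.1600 0.8080]
Step 3: x=[6.7910 13.0970 17.4796] v=[-0.4848 -0.2749 1.1901]
Max displacement = 1.1520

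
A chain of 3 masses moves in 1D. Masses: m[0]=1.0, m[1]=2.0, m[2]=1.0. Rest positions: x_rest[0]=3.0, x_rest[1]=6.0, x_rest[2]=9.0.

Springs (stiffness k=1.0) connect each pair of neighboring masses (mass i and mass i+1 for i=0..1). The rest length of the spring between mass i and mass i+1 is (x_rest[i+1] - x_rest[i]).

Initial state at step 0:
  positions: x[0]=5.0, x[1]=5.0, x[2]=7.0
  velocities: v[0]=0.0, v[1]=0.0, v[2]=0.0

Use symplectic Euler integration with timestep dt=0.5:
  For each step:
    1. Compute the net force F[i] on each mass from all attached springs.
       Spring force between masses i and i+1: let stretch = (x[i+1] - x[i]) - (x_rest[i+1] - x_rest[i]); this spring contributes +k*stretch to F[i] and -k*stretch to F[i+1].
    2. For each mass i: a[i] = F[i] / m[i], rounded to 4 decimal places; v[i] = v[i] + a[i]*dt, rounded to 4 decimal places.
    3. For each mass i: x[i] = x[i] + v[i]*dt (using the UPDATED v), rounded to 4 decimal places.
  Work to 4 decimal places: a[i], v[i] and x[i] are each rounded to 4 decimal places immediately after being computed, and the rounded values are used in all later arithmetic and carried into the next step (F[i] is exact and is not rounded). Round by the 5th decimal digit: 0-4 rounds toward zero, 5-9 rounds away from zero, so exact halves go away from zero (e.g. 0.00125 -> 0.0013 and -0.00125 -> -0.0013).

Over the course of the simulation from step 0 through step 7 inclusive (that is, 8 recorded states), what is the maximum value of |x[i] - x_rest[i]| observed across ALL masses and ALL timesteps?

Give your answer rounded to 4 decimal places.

Answer: 2.7909

Derivation:
Step 0: x=[5.0000 5.0000 7.0000] v=[0.0000 0.0000 0.0000]
Step 1: x=[4.2500 5.2500 7.2500] v=[-1.5000 0.5000 0.5000]
Step 2: x=[3.0000 5.6250 7.7500] v=[-2.5000 0.7500 1.0000]
Step 3: x=[1.6563 5.9375 8.4688] v=[-2.6875 0.6250 1.4375]
Step 4: x=[0.6329 6.0313 9.3048] v=[-2.0469 0.1875 1.6719]
Step 5: x=[0.2091 5.8594 10.0724] v=[-0.8477 -0.3438 1.5352]
Step 6: x=[0.4479 5.5078 10.5368] v=[0.4775 -0.7032 0.9287]
Step 7: x=[1.2017 5.1523 10.4939] v=[1.5075 -0.7110 -0.0858]
Max displacement = 2.7909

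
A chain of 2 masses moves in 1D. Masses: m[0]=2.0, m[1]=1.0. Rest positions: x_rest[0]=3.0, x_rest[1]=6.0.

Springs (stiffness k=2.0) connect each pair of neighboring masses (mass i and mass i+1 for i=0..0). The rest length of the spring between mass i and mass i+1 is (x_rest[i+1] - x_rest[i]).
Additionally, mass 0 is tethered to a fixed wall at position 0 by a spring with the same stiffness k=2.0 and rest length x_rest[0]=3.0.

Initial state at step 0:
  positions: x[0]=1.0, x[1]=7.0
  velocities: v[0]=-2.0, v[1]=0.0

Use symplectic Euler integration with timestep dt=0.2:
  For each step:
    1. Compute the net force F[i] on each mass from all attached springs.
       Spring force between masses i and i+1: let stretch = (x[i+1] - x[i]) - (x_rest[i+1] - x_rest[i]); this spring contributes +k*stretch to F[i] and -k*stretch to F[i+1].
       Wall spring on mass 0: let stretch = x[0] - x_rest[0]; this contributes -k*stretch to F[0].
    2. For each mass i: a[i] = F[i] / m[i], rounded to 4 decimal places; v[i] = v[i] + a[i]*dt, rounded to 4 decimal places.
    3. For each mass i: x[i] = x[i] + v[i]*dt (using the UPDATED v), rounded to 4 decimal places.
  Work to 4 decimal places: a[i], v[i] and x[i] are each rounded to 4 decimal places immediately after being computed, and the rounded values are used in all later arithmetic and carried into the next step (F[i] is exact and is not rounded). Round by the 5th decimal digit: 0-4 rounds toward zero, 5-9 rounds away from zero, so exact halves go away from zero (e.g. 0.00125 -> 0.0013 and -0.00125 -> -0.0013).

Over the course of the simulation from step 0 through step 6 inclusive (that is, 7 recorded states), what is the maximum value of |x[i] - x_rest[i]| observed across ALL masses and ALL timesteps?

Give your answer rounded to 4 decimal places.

Step 0: x=[1.0000 7.0000] v=[-2.0000 0.0000]
Step 1: x=[0.8000 6.7600] v=[-1.0000 -1.2000]
Step 2: x=[0.8064 6.2832] v=[0.0320 -2.3840]
Step 3: x=[0.9996 5.6083] v=[0.9661 -3.3747]
Step 4: x=[1.3372 4.8047] v=[1.6879 -4.0182]
Step 5: x=[1.7600 3.9637] v=[2.1140 -4.2052]
Step 6: x=[2.2005 3.1864] v=[2.2027 -3.8867]
Max displacement = 2.8136

Answer: 2.8136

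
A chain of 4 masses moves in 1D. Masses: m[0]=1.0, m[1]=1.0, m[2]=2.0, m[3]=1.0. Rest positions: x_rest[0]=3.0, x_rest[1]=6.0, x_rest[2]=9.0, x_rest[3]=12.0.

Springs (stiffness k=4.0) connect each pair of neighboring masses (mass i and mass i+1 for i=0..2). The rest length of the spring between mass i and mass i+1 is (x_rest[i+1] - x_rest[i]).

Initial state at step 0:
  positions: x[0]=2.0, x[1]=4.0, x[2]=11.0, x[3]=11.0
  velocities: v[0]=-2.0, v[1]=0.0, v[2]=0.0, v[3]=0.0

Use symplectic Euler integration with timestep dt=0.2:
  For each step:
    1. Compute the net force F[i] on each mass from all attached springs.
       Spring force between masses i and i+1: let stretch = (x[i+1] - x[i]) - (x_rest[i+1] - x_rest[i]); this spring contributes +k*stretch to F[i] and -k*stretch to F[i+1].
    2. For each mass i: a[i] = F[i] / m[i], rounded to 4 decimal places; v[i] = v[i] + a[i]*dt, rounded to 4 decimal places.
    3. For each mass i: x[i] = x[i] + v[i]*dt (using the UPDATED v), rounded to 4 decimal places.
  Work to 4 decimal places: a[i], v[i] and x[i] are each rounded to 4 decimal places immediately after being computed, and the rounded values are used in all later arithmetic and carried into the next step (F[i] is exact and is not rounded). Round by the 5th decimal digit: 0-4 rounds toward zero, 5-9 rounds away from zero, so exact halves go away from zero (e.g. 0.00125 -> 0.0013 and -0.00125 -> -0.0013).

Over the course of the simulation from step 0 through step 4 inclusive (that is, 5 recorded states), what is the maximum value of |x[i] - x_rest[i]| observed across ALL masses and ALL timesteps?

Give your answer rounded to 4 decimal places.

Answer: 2.2404

Derivation:
Step 0: x=[2.0000 4.0000 11.0000 11.0000] v=[-2.0000 0.0000 0.0000 0.0000]
Step 1: x=[1.4400 4.8000 10.4400 11.4800] v=[-2.8000 4.0000 -2.8000 2.4000]
Step 2: x=[0.9376 5.9648 9.5120 12.2736] v=[-2.5120 5.8240 -4.6400 3.9680]
Step 3: x=[0.7596 6.8928 8.5212 13.1053] v=[-0.8902 4.6400 -4.9542 4.1587]
Step 4: x=[1.0829 7.1000 7.7668 13.6836] v=[1.6164 1.0362 -3.7719 2.8914]
Max displacement = 2.2404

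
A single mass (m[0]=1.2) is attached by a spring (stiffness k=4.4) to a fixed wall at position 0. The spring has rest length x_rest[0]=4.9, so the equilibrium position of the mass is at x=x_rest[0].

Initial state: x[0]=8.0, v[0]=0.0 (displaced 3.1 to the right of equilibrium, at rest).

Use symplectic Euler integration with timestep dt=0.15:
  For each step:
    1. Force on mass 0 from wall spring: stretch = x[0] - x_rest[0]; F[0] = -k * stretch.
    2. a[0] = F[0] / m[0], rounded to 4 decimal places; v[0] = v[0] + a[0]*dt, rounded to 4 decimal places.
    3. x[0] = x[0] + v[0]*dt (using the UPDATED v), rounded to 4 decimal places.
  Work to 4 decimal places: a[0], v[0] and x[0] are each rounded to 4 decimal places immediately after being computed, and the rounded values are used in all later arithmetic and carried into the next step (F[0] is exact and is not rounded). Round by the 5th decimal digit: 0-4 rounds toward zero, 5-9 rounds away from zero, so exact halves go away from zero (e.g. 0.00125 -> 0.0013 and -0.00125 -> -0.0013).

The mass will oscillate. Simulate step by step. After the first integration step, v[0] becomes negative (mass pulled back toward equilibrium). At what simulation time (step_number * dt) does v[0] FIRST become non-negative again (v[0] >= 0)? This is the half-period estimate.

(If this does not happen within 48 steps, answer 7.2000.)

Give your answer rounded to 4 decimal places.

Step 0: x=[8.0000] v=[0.0000]
Step 1: x=[7.7443] v=[-1.7050]
Step 2: x=[7.2539] v=[-3.2694]
Step 3: x=[6.5693] v=[-4.5641]
Step 4: x=[5.7470] v=[-5.4822]
Step 5: x=[4.8548] v=[-5.9481]
Step 6: x=[3.9663] v=[-5.9232]
Step 7: x=[3.1548] v=[-5.4097]
Step 8: x=[2.4873] v=[-4.4498]
Step 9: x=[2.0189] v=[-3.1228]
Step 10: x=[1.7882] v=[-1.5382]
Step 11: x=[1.8142] v=[0.1733]
First v>=0 after going negative at step 11, time=1.6500

Answer: 1.6500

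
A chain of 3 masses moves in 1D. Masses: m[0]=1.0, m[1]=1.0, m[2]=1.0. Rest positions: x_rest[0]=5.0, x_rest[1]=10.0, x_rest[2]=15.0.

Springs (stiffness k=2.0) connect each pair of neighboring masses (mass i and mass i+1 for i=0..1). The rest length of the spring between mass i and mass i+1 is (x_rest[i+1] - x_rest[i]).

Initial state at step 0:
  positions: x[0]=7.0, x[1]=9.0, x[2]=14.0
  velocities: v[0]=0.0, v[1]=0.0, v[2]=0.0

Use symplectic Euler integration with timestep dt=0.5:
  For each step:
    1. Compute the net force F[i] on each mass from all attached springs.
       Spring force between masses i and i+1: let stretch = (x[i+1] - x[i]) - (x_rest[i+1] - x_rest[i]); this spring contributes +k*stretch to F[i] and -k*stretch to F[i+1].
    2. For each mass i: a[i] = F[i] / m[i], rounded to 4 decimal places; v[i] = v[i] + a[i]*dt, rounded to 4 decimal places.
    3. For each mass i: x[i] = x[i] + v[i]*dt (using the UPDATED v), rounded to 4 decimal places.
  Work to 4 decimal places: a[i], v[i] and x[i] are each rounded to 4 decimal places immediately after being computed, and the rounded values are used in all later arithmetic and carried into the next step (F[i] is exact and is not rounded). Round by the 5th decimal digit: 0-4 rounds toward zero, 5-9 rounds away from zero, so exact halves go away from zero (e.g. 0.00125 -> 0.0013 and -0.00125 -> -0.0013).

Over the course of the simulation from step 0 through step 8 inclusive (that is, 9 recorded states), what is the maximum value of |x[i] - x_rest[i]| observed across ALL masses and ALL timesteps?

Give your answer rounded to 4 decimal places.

Answer: 2.1875

Derivation:
Step 0: x=[7.0000 9.0000 14.0000] v=[0.0000 0.0000 0.0000]
Step 1: x=[5.5000 10.5000 14.0000] v=[-3.0000 3.0000 0.0000]
Step 2: x=[4.0000 11.2500 14.7500] v=[-3.0000 1.5000 1.5000]
Step 3: x=[3.6250 10.1250 16.2500] v=[-0.7500 -2.2500 3.0000]
Step 4: x=[4.0000 8.8125 17.1875] v=[0.7500 -2.6250 1.8750]
Step 5: x=[4.2813 9.2813 16.4375] v=[0.5625 0.9375 -1.5000]
Step 6: x=[4.5626 10.8282 14.6094] v=[0.5625 3.0937 -3.6562]
Step 7: x=[5.4767 11.1329 13.3907] v=[1.8281 0.6093 -2.4374]
Step 8: x=[6.7189 9.7384 13.5431] v=[2.4843 -2.7891 0.3048]
Max displacement = 2.1875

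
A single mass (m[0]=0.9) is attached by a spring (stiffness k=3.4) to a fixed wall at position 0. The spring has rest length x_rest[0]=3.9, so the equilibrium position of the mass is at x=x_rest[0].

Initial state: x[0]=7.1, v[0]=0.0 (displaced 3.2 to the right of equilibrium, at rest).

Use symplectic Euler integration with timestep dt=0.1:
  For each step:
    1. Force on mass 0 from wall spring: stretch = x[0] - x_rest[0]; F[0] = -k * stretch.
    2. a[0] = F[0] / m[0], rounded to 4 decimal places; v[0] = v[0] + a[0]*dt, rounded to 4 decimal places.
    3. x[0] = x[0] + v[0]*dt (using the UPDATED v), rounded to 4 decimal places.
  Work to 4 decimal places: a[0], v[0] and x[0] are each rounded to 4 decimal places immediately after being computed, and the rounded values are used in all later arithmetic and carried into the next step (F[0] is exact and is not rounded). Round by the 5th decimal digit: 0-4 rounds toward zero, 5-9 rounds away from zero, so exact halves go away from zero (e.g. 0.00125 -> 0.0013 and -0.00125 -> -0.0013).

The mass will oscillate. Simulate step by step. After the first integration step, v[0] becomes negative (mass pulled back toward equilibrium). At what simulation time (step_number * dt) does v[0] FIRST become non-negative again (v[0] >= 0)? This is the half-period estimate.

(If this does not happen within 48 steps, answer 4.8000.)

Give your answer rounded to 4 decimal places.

Step 0: x=[7.1000] v=[0.0000]
Step 1: x=[6.9791] v=[-1.2089]
Step 2: x=[6.7419] v=[-2.3721]
Step 3: x=[6.3973] v=[-3.4457]
Step 4: x=[5.9584] v=[-4.3891]
Step 5: x=[5.4417] v=[-5.1667]
Step 6: x=[4.8668] v=[-5.7491]
Step 7: x=[4.2554] v=[-6.1143]
Step 8: x=[3.6305] v=[-6.2486]
Step 9: x=[3.0158] v=[-6.1468]
Step 10: x=[2.4345] v=[-5.8128]
Step 11: x=[1.9086] v=[-5.2592]
Step 12: x=[1.4579] v=[-4.5069]
Step 13: x=[1.0995] v=[-3.5843]
Step 14: x=[0.8469] v=[-2.5263]
Step 15: x=[0.7096] v=[-1.3729]
Step 16: x=[0.6928] v=[-0.1676]
Step 17: x=[0.7972] v=[1.0440]
First v>=0 after going negative at step 17, time=1.7000

Answer: 1.7000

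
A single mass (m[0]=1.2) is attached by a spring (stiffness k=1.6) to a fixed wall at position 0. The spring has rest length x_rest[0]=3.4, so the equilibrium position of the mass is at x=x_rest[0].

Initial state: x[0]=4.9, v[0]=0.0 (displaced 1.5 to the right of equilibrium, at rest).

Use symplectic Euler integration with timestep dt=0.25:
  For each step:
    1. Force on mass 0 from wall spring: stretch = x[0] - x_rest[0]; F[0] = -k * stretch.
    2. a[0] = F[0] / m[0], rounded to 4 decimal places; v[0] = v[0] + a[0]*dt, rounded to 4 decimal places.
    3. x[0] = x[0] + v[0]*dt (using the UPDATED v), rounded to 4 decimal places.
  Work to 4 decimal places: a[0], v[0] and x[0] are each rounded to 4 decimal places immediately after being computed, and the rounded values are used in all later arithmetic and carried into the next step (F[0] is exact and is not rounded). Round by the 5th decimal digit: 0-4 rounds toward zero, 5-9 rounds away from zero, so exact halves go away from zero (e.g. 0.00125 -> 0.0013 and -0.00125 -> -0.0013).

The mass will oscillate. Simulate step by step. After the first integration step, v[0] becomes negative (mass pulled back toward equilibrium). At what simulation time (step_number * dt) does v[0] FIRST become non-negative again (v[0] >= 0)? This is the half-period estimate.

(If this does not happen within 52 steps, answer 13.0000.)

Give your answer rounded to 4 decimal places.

Step 0: x=[4.9000] v=[0.0000]
Step 1: x=[4.7750] v=[-0.5000]
Step 2: x=[4.5354] v=[-0.9583]
Step 3: x=[4.2012] v=[-1.3368]
Step 4: x=[3.8002] v=[-1.6039]
Step 5: x=[3.3659] v=[-1.7373]
Step 6: x=[2.9344] v=[-1.7259]
Step 7: x=[2.5417] v=[-1.5707]
Step 8: x=[2.2206] v=[-1.2846]
Step 9: x=[1.9977] v=[-0.8915]
Step 10: x=[1.8917] v=[-0.4241]
Step 11: x=[1.9114] v=[0.0787]
First v>=0 after going negative at step 11, time=2.7500

Answer: 2.7500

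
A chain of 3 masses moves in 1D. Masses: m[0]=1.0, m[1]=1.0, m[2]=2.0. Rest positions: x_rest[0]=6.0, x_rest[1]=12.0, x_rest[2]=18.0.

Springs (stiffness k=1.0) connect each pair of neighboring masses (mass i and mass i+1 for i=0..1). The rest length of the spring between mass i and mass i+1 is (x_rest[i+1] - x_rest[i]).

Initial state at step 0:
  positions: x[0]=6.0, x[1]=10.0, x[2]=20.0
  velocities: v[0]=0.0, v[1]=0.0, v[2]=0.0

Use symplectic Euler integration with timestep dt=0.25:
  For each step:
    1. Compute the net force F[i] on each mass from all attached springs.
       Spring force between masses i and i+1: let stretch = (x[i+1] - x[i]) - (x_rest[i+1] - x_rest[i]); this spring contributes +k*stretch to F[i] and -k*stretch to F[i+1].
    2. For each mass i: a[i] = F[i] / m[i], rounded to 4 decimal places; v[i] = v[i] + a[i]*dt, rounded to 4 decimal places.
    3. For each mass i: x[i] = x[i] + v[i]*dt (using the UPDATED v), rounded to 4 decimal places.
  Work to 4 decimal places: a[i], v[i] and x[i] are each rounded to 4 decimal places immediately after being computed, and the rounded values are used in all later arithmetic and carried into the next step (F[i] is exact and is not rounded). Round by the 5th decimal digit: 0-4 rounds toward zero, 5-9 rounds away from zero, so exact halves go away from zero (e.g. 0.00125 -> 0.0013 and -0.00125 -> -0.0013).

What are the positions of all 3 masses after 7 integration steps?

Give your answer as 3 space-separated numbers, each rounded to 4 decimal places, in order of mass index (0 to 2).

Answer: 5.3668 14.5944 18.0196

Derivation:
Step 0: x=[6.0000 10.0000 20.0000] v=[0.0000 0.0000 0.0000]
Step 1: x=[5.8750 10.3750 19.8750] v=[-0.5000 1.5000 -0.5000]
Step 2: x=[5.6563 11.0625 19.6406] v=[-0.8750 2.7500 -0.9375]
Step 3: x=[5.4004 11.9483 19.3257] v=[-1.0235 3.5430 -1.2598]
Step 4: x=[5.1788 12.8859 18.9677] v=[-0.8865 3.7504 -1.4320]
Step 5: x=[5.0639 13.7219 18.6072] v=[-0.4597 3.3441 -1.4422]
Step 6: x=[5.1151 14.3221 18.2815] v=[0.2048 2.4009 -1.3029]
Step 7: x=[5.3668 14.5944 18.0196] v=[1.0066 1.0890 -1.0478]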